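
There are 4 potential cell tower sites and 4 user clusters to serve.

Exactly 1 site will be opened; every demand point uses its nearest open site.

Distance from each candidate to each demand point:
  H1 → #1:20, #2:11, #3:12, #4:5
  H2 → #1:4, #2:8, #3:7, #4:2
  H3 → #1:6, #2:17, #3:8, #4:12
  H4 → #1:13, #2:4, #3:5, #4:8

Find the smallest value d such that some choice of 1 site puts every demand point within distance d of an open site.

8

Open {H2}.
  Farthest demand point is #2 at distance 8 (to H2); all others are ≤ 8.
With {H4} the worst case is 13.
With {H3} the worst case is 17.
No size-1 selection achieves below 8.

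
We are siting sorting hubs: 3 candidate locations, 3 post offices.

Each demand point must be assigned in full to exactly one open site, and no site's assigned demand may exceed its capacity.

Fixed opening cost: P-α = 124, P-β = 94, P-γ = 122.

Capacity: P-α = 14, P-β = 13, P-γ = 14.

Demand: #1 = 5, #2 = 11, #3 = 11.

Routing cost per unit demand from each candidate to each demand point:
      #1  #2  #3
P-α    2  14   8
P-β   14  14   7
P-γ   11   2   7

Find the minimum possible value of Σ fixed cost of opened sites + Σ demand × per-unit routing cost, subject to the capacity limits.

Open {P-α, P-β, P-γ}; cheapest assignment that respects the capacities:
  P-α (cap 14, load 5): #1 — cost 5×2 = 10
  P-β (cap 13, load 11): #3 — cost 11×7 = 77
  P-γ (cap 14, load 11): #2 — cost 11×2 = 22
  Shipping 109, fixed 340 → total 449.
  Any other capacity-feasible assignment to {P-α, P-β, P-γ} ships for at least 109.
Total demand is 27; every other set of sites either has combined capacity below 27 or cannot fit the demands without splitting one across sites, so {P-α, P-β, P-γ} is the only feasible choice of open sites. Minimum: 449.

449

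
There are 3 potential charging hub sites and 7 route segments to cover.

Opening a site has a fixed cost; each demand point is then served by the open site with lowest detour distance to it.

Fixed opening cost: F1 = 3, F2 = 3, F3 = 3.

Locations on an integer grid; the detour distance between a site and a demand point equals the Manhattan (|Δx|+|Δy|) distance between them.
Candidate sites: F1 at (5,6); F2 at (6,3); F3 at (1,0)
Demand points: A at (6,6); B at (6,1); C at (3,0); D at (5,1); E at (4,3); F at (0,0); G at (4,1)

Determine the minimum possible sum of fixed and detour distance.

Open {F2, F3}: assign each demand point to its cheapest open site.
  A→F2 3, B→F2 2, C→F3 2, D→F2 3, E→F2 2, F→F3 1, G→F2 4
  detour distance 17, fixed 6 → total 23.
Compare {F1, F2, F3}: detour distance 15 + fixed 9 = 24.
Compare {F1, F3}: detour distance 23 + fixed 6 = 29.
Compare {F2}: detour distance 29 + fixed 3 = 32.
All other subsets cost ≥ 24. Minimum total cost: 23.

23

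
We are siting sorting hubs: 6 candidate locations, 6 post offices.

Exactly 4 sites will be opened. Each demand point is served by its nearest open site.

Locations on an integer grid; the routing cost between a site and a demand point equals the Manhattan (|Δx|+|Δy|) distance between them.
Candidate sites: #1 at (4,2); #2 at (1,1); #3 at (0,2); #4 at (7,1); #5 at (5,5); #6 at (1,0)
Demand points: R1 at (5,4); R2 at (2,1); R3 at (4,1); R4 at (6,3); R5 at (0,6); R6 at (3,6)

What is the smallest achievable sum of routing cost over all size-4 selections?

13

Open {#1, #2, #3, #5}.
  R1→#5 1, R2→#2 1, R3→#1 1, R4→#1 3, R5→#3 4, R6→#5 3  ⇒ total 13.
Compare {#1, #3, #5, #6}: total 14.
Compare {#1, #2, #4, #5}: total 15.
No size-4 selection does better; minimum is 13.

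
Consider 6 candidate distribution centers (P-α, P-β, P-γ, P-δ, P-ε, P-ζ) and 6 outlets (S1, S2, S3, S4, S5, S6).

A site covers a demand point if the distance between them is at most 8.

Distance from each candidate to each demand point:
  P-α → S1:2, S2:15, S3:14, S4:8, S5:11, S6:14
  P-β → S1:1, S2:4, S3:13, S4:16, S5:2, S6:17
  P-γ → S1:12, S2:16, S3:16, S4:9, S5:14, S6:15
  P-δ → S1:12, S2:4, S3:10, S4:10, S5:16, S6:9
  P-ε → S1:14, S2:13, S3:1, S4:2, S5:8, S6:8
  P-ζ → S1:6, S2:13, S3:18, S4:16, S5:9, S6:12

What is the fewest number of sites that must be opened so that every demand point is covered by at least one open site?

Coverage sets (demand points within 8 of each site):
  P-α: {S1, S4}
  P-β: {S1, S2, S5}
  P-γ: {}
  P-δ: {S2}
  P-ε: {S3, S4, S5, S6}
  P-ζ: {S1}
No single site covers all 6 demand points.
But {P-β, P-ε} covers everything, so the minimum is 2.

2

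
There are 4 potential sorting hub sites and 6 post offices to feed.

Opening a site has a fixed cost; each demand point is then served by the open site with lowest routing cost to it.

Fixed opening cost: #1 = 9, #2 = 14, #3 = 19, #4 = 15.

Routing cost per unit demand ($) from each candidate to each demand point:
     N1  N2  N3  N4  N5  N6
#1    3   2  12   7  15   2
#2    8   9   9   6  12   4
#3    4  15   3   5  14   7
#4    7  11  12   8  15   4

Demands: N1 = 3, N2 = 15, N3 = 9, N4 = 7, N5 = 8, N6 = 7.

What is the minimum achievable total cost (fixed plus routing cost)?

Open {#1, #2, #3}: assign each demand point to its cheapest open site.
  N1→#1 3×3=9, N2→#1 15×2=30, N3→#3 9×3=27, N4→#3 7×5=35, N5→#2 8×12=96, N6→#1 7×2=14
  routing cost 211, fixed 42 → total 253.
Compare {#1, #3}: routing cost 227 + fixed 28 = 255.
Compare {#1, #2, #3, #4}: routing cost 211 + fixed 57 = 268.
Compare {#1, #3, #4}: routing cost 227 + fixed 43 = 270.
All other subsets cost ≥ 255. Minimum total cost: 253.

253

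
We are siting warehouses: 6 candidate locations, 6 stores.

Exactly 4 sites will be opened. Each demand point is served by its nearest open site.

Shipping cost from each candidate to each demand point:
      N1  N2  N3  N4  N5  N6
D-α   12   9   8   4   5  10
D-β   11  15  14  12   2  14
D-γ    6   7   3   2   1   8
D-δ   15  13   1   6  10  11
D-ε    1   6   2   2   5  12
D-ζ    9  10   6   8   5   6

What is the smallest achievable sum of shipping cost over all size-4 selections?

17

Open {D-γ, D-δ, D-ε, D-ζ}.
  N1→D-ε 1, N2→D-ε 6, N3→D-δ 1, N4→D-γ 2, N5→D-γ 1, N6→D-ζ 6  ⇒ total 17.
Compare {D-α, D-γ, D-ε, D-ζ}: total 18.
Compare {D-β, D-γ, D-ε, D-ζ}: total 18.
No size-4 selection does better; minimum is 17.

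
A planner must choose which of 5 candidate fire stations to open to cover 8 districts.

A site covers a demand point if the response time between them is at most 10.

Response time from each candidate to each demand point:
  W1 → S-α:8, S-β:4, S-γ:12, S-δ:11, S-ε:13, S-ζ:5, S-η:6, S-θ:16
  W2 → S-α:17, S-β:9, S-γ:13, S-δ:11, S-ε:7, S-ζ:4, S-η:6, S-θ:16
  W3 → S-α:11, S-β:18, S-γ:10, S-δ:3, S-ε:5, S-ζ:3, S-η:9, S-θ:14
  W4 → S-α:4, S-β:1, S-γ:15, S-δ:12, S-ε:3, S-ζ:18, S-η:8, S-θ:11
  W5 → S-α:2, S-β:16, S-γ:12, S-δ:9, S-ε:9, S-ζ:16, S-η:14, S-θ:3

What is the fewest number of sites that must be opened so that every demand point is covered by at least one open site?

3

Coverage sets (demand points within 10 of each site):
  W1: {S-α, S-β, S-ζ, S-η}
  W2: {S-β, S-ε, S-ζ, S-η}
  W3: {S-γ, S-δ, S-ε, S-ζ, S-η}
  W4: {S-α, S-β, S-ε, S-η}
  W5: {S-α, S-δ, S-ε, S-θ}
No 2 sites suffice: every size-2 union leaves at least one demand point uncovered.
But {W1, W3, W5} covers everything, so the minimum is 3.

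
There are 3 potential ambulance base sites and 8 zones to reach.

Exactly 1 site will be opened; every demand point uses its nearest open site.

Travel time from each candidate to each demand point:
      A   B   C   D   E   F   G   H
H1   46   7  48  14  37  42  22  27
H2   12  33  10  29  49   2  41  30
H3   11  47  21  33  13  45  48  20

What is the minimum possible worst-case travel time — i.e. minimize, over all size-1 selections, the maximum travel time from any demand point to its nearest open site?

Open {H1}.
  Farthest demand point is C at travel time 48 (to H1); all others are ≤ 48.
With {H3} the worst case is 48.
With {H2} the worst case is 49.
No size-1 selection achieves below 48.

48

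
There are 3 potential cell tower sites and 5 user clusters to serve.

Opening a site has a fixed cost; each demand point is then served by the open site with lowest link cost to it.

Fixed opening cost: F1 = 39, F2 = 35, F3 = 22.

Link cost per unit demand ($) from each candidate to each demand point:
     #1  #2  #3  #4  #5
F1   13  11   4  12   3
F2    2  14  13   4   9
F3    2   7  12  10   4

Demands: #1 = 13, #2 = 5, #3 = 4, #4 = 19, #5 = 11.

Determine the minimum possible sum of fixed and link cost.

280

Open {F1, F2}: assign each demand point to its cheapest open site.
  #1→F2 13×2=26, #2→F1 5×11=55, #3→F1 4×4=16, #4→F2 19×4=76, #5→F1 11×3=33
  link cost 206, fixed 74 → total 280.
Compare {F1, F2, F3}: link cost 186 + fixed 96 = 282.
Compare {F2, F3}: link cost 229 + fixed 57 = 286.
Compare {F2}: link cost 323 + fixed 35 = 358.
All other subsets cost ≥ 282. Minimum total cost: 280.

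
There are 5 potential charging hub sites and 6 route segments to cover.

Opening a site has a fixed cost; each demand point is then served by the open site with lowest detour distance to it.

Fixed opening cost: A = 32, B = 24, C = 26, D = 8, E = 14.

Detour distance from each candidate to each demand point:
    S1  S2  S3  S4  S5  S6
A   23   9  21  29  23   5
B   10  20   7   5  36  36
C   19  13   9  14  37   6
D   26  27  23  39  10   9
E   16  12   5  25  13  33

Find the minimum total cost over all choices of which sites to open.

93

Open {B, D}: assign each demand point to its cheapest open site.
  S1→B 10, S2→B 20, S3→B 7, S4→B 5, S5→D 10, S6→D 9
  detour distance 61, fixed 32 → total 93.
Compare {B, D, E}: detour distance 51 + fixed 46 = 97.
Compare {D, E}: detour distance 77 + fixed 22 = 99.
Compare {C, D}: detour distance 71 + fixed 34 = 105.
All other subsets cost ≥ 97. Minimum total cost: 93.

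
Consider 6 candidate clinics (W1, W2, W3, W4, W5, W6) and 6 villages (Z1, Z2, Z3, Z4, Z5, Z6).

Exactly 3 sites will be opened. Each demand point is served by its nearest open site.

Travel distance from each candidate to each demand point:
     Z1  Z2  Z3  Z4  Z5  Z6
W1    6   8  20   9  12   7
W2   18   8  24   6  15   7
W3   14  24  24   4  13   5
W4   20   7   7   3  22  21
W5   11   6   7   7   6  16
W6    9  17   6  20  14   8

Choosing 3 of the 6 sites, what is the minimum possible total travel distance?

Open {W1, W3, W5}.
  Z1→W1 6, Z2→W5 6, Z3→W5 7, Z4→W3 4, Z5→W5 6, Z6→W3 5  ⇒ total 34.
Compare {W1, W4, W5}: total 35.
Compare {W3, W5, W6}: total 36.
No size-3 selection does better; minimum is 34.

34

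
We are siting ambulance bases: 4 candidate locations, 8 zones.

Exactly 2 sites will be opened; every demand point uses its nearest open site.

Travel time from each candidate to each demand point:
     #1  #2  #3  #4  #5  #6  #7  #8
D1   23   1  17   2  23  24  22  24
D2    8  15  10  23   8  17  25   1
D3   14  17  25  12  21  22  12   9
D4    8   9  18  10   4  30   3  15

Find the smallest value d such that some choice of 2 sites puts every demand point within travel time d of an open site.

17

Open {D2, D3}.
  Farthest demand point is #6 at travel time 17 (to D2); all others are ≤ 17.
With {D2, D4} the worst case is 17.
With {D1, D2} the worst case is 22.
No size-2 selection achieves below 17.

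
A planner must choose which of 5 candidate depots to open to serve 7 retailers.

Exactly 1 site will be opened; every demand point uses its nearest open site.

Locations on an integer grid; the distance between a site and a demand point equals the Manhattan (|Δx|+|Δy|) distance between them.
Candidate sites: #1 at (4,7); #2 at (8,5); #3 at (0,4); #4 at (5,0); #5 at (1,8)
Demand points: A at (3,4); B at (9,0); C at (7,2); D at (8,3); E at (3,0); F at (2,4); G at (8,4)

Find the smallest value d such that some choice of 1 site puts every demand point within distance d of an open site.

7

Open {#4}.
  Farthest demand point is F at distance 7 (to #4); all others are ≤ 7.
With {#2} the worst case is 10.
With {#1} the worst case is 12.
No size-1 selection achieves below 7.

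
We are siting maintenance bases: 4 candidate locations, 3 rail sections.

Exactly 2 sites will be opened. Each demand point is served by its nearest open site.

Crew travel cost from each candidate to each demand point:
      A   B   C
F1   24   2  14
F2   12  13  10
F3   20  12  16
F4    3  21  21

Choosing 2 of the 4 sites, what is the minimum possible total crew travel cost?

Open {F1, F4}.
  A→F4 3, B→F1 2, C→F1 14  ⇒ total 19.
Compare {F1, F2}: total 24.
Compare {F2, F4}: total 26.
No size-2 selection does better; minimum is 19.

19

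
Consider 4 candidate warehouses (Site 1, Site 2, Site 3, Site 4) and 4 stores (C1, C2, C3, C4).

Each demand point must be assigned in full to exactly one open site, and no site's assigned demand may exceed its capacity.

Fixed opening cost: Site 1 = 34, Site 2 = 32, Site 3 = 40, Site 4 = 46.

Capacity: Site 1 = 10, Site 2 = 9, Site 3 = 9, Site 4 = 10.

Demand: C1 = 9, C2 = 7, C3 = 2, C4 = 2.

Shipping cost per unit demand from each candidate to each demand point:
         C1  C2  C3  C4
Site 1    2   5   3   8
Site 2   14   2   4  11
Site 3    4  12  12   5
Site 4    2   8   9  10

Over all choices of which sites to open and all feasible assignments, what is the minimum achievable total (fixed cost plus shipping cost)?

Open {Site 1, Site 2, Site 3}; cheapest assignment that respects the capacities:
  Site 1 (cap 10, load 9): C1 — cost 9×2 = 18
  Site 2 (cap 9, load 9): C2, C3 — cost 7×2 + 2×4 = 22
  Site 3 (cap 9, load 2): C4 — cost 2×5 = 10
  Shipping 50, fixed 106 → total 156.
  Any other capacity-feasible assignment to {Site 1, Site 2, Site 3} ships for at least 50.
Compare {Site 1, Site 2, Site 4}: its best feasible assignment gives total 166.
Compare {Site 2, Site 3, Site 4}: its best feasible assignment gives total 168.
Every other set of open sites that can feasibly serve all demand totals ≥ 166 even under its best assignment. Minimum: 156.

156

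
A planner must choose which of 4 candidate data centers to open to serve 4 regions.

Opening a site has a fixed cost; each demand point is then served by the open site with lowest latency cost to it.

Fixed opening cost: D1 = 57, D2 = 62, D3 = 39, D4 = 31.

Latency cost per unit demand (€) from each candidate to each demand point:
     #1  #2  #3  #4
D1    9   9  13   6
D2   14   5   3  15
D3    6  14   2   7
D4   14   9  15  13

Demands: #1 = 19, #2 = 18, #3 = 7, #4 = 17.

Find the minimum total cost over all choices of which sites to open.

Open {D2, D3}: assign each demand point to its cheapest open site.
  #1→D3 19×6=114, #2→D2 18×5=90, #3→D3 7×2=14, #4→D3 17×7=119
  latency cost 337, fixed 101 → total 438.
Compare {D2, D3, D4}: latency cost 337 + fixed 132 = 469.
Compare {D1, D2, D3}: latency cost 320 + fixed 158 = 478.
Compare {D3, D4}: latency cost 409 + fixed 70 = 479.
All other subsets cost ≥ 469. Minimum total cost: 438.

438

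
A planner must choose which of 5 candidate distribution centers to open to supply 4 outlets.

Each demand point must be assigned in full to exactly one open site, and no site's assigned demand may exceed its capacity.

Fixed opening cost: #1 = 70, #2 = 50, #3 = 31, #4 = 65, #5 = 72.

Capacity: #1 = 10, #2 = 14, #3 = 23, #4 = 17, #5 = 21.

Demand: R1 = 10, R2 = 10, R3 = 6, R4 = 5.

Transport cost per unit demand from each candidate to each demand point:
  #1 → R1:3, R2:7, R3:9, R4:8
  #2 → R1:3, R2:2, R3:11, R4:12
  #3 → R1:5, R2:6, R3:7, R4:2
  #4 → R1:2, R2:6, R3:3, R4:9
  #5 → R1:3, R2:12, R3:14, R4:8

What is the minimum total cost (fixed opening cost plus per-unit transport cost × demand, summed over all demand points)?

203

Open {#2, #3}; cheapest assignment that respects the capacities:
  #2 (cap 14, load 10): R2 — cost 10×2 = 20
  #3 (cap 23, load 21): R1, R3, R4 — cost 10×5 + 6×7 + 5×2 = 102
  Shipping 122, fixed 81 → total 203.
  Any other capacity-feasible assignment to {#2, #3} ships for at least 122.
Compare {#3, #4}: its best feasible assignment gives total 204.
Compare {#2, #3, #4}: its best feasible assignment gives total 214.
Every other set of open sites that can feasibly serve all demand totals ≥ 204 even under its best assignment. Minimum: 203.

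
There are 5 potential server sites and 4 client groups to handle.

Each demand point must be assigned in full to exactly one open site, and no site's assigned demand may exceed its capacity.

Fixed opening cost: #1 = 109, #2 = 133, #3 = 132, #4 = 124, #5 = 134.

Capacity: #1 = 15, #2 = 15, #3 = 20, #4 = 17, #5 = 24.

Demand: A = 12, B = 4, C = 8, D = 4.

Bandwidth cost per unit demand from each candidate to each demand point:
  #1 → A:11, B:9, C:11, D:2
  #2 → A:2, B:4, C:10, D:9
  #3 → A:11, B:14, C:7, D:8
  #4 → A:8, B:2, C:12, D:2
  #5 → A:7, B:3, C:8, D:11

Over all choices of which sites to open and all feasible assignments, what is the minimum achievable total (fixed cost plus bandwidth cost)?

Open {#2, #4}; cheapest assignment that respects the capacities:
  #2 (cap 15, load 12): A — cost 12×2 = 24
  #4 (cap 17, load 16): B, C, D — cost 4×2 + 8×12 + 4×2 = 112
  Shipping 136, fixed 257 → total 393.
  Any other capacity-feasible assignment to {#2, #4} ships for at least 136.
Compare {#1, #5}: its best feasible assignment gives total 411.
Compare {#2, #5}: its best feasible assignment gives total 411.
Every other set of open sites that can feasibly serve all demand totals ≥ 411 even under its best assignment. Minimum: 393.

393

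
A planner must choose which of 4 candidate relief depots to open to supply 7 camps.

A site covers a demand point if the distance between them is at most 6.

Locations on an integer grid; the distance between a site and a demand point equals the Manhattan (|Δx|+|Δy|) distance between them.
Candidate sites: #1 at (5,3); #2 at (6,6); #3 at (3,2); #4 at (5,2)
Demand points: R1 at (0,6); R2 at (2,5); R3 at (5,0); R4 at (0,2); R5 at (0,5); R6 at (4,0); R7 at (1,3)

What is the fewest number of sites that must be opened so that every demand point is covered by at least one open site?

Coverage sets (demand points within 6 of each site):
  #1: {R2, R3, R4, R6, R7}
  #2: {R1, R2}
  #3: {R2, R3, R4, R5, R6, R7}
  #4: {R2, R3, R4, R6, R7}
No single site covers all 7 demand points.
But {#2, #3} covers everything, so the minimum is 2.

2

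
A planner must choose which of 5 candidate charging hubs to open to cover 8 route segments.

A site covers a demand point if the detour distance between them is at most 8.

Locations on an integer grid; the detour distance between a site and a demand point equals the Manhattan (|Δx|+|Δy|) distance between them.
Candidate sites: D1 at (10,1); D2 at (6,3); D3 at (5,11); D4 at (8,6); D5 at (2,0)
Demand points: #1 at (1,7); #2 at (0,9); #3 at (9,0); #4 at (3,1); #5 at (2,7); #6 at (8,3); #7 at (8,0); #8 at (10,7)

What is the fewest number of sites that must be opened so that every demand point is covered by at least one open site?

2

Coverage sets (demand points within 8 of each site):
  D1: {#3, #4, #6, #7, #8}
  D2: {#3, #4, #5, #6, #7, #8}
  D3: {#1, #2, #5}
  D4: {#1, #3, #5, #6, #7, #8}
  D5: {#1, #3, #4, #5, #7}
No single site covers all 8 demand points.
But {D1, D3} covers everything, so the minimum is 2.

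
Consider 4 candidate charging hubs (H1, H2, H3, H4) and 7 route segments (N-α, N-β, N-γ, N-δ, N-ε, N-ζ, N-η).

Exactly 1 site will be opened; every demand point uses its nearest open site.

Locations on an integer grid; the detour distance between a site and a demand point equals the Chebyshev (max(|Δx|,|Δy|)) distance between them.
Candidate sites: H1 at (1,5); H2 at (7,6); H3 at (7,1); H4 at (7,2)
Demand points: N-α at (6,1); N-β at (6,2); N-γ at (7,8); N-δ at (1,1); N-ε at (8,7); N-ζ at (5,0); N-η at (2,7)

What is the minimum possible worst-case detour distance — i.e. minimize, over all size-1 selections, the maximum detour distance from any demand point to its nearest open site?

6

Open {H2}.
  Farthest demand point is N-δ at detour distance 6 (to H2); all others are ≤ 6.
With {H4} the worst case is 6.
With {H1} the worst case is 7.
No size-1 selection achieves below 6.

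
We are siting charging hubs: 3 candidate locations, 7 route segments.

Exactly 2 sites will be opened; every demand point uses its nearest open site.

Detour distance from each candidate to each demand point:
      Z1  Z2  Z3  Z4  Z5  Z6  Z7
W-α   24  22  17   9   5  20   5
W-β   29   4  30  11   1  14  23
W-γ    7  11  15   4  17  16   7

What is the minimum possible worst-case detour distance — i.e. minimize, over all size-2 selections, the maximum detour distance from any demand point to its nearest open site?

15

Open {W-β, W-γ}.
  Farthest demand point is Z3 at detour distance 15 (to W-γ); all others are ≤ 15.
With {W-α, W-γ} the worst case is 16.
With {W-α, W-β} the worst case is 24.
No size-2 selection achieves below 15.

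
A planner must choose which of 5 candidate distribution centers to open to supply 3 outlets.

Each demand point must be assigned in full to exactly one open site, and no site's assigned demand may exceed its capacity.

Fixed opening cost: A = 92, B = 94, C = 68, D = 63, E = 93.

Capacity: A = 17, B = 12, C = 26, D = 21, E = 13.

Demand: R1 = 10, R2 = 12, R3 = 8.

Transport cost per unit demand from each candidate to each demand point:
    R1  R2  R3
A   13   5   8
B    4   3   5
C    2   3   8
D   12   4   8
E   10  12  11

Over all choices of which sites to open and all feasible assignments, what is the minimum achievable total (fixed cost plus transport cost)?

Open {C, D}; cheapest assignment that respects the capacities:
  C (cap 26, load 22): R1, R2 — cost 10×2 + 12×3 = 56
  D (cap 21, load 8): R3 — cost 8×8 = 64
  Shipping 120, fixed 131 → total 251.
  Any other capacity-feasible assignment to {C, D} ships for at least 120.
Compare {B, C}: its best feasible assignment gives total 258.
Compare {A, C}: its best feasible assignment gives total 280.
Every other set of open sites that can feasibly serve all demand totals ≥ 258 even under its best assignment. Minimum: 251.

251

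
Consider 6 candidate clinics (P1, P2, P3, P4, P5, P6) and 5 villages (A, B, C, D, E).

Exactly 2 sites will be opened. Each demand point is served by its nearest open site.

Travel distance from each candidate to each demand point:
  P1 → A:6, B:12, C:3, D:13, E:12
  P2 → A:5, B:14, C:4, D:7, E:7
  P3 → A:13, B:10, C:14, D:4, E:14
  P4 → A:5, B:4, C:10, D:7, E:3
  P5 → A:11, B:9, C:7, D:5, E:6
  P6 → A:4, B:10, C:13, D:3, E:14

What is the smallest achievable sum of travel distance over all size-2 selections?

22

Open {P1, P4}.
  A→P4 5, B→P4 4, C→P1 3, D→P4 7, E→P4 3  ⇒ total 22.
Compare {P2, P4}: total 23.
Compare {P4, P5}: total 24.
No size-2 selection does better; minimum is 22.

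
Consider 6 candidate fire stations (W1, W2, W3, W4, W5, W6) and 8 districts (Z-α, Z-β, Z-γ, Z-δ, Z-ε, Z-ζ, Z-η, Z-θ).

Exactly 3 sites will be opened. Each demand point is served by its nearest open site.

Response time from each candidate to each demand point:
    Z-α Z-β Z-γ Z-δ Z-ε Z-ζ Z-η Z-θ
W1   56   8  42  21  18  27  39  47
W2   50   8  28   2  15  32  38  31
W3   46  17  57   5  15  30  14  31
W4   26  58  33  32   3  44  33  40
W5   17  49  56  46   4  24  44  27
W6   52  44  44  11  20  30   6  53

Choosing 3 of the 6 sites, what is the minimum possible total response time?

Open {W2, W5, W6}.
  Z-α→W5 17, Z-β→W2 8, Z-γ→W2 28, Z-δ→W2 2, Z-ε→W5 4, Z-ζ→W5 24, Z-η→W6 6, Z-θ→W5 27  ⇒ total 116.
Compare {W2, W3, W5}: total 124.
Compare {W2, W4, W6}: total 134.
No size-3 selection does better; minimum is 116.

116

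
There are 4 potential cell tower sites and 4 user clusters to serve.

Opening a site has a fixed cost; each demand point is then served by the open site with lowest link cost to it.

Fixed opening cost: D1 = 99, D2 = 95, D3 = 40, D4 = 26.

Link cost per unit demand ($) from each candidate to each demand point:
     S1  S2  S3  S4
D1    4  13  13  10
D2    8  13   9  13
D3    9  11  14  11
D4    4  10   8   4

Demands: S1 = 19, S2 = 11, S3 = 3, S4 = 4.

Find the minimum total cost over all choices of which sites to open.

252

Open {D4}: assign each demand point to its cheapest open site.
  S1→D4 19×4=76, S2→D4 11×10=110, S3→D4 3×8=24, S4→D4 4×4=16
  link cost 226, fixed 26 → total 252.
Compare {D3, D4}: link cost 226 + fixed 66 = 292.
Compare {D2, D4}: link cost 226 + fixed 121 = 347.
Compare {D1, D4}: link cost 226 + fixed 125 = 351.
All other subsets cost ≥ 292. Minimum total cost: 252.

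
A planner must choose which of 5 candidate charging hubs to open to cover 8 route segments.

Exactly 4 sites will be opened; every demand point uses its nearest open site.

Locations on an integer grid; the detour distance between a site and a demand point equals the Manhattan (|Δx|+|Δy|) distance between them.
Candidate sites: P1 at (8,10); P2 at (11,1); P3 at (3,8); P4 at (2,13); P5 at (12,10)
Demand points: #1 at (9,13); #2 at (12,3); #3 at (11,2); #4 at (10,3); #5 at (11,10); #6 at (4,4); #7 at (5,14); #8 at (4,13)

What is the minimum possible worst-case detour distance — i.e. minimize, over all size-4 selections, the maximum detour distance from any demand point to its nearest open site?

Open {P1, P2, P3, P4}.
  Farthest demand point is #6 at detour distance 5 (to P3); all others are ≤ 5.
With {P2, P3, P4, P5} the worst case is 6.
With {P1, P2, P3, P5} the worst case is 7.
No size-4 selection achieves below 5.

5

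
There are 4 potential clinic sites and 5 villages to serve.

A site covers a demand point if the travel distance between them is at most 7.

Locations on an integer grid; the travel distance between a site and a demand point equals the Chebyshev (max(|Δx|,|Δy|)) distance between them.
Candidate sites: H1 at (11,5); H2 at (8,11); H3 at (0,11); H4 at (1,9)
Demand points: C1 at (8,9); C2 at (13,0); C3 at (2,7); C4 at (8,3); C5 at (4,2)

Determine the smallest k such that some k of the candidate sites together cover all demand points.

2

Coverage sets (demand points within 7 of each site):
  H1: {C1, C2, C4, C5}
  H2: {C1, C3}
  H3: {C3}
  H4: {C1, C3, C4, C5}
No single site covers all 5 demand points.
But {H1, H2} covers everything, so the minimum is 2.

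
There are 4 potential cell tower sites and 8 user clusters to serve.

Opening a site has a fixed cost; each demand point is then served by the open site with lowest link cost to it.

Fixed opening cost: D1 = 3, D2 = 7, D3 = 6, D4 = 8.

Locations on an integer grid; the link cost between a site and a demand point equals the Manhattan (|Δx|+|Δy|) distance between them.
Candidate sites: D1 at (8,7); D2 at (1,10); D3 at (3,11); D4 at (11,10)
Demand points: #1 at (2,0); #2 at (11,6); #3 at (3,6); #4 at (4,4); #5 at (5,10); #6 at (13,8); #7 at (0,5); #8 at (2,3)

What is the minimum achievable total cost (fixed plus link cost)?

62

Open {D1, D2}: assign each demand point to its cheapest open site.
  #1→D2 11, #2→D1 4, #3→D1 6, #4→D1 7, #5→D2 4, #6→D1 6, #7→D2 6, #8→D2 8
  link cost 52, fixed 10 → total 62.
Compare {D1, D3}: link cost 55 + fixed 9 = 64.
Compare {D1}: link cost 62 + fixed 3 = 65.
Compare {D1, D2, D3}: link cost 50 + fixed 16 = 66.
All other subsets cost ≥ 64. Minimum total cost: 62.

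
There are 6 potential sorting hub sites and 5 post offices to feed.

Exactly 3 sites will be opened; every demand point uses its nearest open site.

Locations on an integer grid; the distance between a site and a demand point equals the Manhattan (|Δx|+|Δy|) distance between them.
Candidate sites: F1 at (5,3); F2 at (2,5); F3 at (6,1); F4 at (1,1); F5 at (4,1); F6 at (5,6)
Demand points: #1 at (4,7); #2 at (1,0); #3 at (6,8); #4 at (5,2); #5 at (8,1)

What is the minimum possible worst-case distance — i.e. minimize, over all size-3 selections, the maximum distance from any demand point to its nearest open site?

3

Open {F3, F4, F6}.
  Farthest demand point is #3 at distance 3 (to F6); all others are ≤ 3.
With {F1, F5, F6} the worst case is 4.
With {F2, F5, F6} the worst case is 4.
No size-3 selection achieves below 3.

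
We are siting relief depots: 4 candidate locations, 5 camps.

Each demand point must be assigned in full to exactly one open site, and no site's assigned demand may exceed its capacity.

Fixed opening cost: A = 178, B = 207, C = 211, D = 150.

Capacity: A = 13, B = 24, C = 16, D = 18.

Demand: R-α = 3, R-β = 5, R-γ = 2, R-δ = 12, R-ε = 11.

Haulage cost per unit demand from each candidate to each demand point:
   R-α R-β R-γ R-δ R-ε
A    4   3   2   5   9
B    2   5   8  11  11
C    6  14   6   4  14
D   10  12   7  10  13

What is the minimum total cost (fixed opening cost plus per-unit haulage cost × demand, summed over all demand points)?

Open {A, B}; cheapest assignment that respects the capacities:
  A (cap 13, load 12): R-δ — cost 12×5 = 60
  B (cap 24, load 21): R-α, R-β, R-γ, R-ε — cost 3×2 + 5×5 + 2×8 + 11×11 = 168
  Shipping 228, fixed 385 → total 613.
  Any other capacity-feasible assignment to {A, B} ships for at least 228.
Compare {B, C}: its best feasible assignment gives total 630.
Compare {B, D}: its best feasible assignment gives total 643.
Every other set of open sites that can feasibly serve all demand totals ≥ 630 even under its best assignment. Minimum: 613.

613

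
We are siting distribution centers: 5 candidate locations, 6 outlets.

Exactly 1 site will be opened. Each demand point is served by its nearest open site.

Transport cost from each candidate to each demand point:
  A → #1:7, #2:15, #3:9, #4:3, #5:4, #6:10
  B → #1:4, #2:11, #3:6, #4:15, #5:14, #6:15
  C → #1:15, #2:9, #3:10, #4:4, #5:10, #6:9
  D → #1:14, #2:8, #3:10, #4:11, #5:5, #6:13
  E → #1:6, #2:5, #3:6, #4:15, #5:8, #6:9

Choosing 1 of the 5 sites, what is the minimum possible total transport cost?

Open {A}.
  #1→A 7, #2→A 15, #3→A 9, #4→A 3, #5→A 4, #6→A 10  ⇒ total 48.
Compare {E}: total 49.
Compare {C}: total 57.
No size-1 selection does better; minimum is 48.

48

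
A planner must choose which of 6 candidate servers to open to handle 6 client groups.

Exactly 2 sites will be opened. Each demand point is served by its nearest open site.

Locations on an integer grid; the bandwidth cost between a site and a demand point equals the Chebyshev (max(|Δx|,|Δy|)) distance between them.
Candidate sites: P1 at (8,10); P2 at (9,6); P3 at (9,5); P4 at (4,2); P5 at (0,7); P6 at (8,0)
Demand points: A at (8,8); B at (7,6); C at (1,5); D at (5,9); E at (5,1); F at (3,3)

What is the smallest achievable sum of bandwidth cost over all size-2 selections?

Open {P2, P4}.
  A→P2 2, B→P2 2, C→P4 3, D→P2 4, E→P4 1, F→P4 1  ⇒ total 13.
Compare {P1, P4}: total 14.
Compare {P3, P4}: total 14.
No size-2 selection does better; minimum is 13.

13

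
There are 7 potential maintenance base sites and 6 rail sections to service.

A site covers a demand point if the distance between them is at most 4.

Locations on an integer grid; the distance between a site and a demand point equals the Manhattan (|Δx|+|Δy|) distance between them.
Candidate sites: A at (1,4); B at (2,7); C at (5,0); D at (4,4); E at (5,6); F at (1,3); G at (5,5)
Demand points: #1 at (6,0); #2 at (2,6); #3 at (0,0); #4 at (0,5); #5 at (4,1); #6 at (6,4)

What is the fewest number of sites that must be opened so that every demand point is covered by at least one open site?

Coverage sets (demand points within 4 of each site):
  A: {#2, #4}
  B: {#2, #4}
  C: {#1, #5}
  D: {#2, #5, #6}
  E: {#2, #6}
  F: {#2, #3, #4}
  G: {#2, #6}
No 2 sites suffice: every size-2 union leaves at least one demand point uncovered.
But {C, D, F} covers everything, so the minimum is 3.

3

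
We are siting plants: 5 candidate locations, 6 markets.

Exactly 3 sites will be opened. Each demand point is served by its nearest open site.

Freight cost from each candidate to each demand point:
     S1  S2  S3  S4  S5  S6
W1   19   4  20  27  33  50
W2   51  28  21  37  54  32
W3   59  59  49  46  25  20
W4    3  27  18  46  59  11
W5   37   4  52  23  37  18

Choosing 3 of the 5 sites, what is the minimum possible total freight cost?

Open {W3, W4, W5}.
  S1→W4 3, S2→W5 4, S3→W4 18, S4→W5 23, S5→W3 25, S6→W4 11  ⇒ total 84.
Compare {W1, W3, W4}: total 88.
Compare {W1, W4, W5}: total 92.
No size-3 selection does better; minimum is 84.

84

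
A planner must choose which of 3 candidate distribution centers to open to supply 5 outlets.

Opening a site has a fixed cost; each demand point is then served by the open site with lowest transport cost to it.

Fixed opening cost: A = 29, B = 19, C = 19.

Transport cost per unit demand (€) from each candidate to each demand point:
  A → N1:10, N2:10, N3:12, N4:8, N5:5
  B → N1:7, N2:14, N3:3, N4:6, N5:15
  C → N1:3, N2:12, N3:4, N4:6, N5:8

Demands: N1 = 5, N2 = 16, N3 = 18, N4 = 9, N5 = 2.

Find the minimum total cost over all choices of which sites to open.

359

Open {A, C}: assign each demand point to its cheapest open site.
  N1→C 5×3=15, N2→A 16×10=160, N3→C 18×4=72, N4→C 9×6=54, N5→A 2×5=10
  transport cost 311, fixed 48 → total 359.
Compare {A, B, C}: transport cost 293 + fixed 67 = 360.
Compare {A, B}: transport cost 313 + fixed 48 = 361.
Compare {C}: transport cost 349 + fixed 19 = 368.
All other subsets cost ≥ 360. Minimum total cost: 359.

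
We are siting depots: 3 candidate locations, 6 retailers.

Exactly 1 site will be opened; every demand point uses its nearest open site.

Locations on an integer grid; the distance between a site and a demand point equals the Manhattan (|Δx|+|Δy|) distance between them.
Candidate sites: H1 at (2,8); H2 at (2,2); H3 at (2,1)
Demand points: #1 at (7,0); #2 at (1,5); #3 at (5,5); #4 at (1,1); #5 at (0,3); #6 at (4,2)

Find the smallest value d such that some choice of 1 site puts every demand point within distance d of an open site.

Open {H2}.
  Farthest demand point is #1 at distance 7 (to H2); all others are ≤ 7.
With {H3} the worst case is 7.
With {H1} the worst case is 13.
No size-1 selection achieves below 7.

7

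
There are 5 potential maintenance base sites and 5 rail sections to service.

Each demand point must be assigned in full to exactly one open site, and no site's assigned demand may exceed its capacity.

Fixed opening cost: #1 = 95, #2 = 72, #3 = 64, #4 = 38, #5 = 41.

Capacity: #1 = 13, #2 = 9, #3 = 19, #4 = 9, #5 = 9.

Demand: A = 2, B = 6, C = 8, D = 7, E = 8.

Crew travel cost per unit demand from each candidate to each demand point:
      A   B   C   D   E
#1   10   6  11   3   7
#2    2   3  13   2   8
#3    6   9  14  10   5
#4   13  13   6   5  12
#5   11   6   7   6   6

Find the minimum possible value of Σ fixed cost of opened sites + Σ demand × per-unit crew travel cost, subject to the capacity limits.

334

Open {#2, #3, #4}; cheapest assignment that respects the capacities:
  #2 (cap 9, load 9): A, D — cost 2×2 + 7×2 = 18
  #3 (cap 19, load 14): B, E — cost 6×9 + 8×5 = 94
  #4 (cap 9, load 8): C — cost 8×6 = 48
  Shipping 160, fixed 174 → total 334.
  Any other capacity-feasible assignment to {#2, #3, #4} ships for at least 160.
Compare {#3, #4, #5}: its best feasible assignment gives total 339.
Compare {#2, #3, #5}: its best feasible assignment gives total 345.
Every other set of open sites that can feasibly serve all demand totals ≥ 339 even under its best assignment. Minimum: 334.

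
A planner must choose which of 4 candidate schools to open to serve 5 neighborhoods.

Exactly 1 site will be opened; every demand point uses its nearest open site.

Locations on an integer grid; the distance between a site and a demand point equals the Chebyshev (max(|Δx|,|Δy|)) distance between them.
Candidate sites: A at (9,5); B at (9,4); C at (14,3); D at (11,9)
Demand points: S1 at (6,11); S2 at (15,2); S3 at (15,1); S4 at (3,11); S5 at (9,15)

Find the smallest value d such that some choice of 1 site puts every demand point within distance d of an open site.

8

Open {D}.
  Farthest demand point is S3 at distance 8 (to D); all others are ≤ 8.
With {A} the worst case is 10.
With {B} the worst case is 11.
No size-1 selection achieves below 8.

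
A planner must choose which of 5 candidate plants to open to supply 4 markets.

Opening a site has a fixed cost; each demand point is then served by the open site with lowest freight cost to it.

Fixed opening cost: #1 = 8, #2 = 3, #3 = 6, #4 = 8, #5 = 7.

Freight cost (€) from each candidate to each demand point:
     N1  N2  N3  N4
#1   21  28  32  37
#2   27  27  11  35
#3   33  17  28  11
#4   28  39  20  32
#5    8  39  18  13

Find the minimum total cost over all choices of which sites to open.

Open {#2, #3, #5}: assign each demand point to its cheapest open site.
  N1→#5 8, N2→#3 17, N3→#2 11, N4→#3 11
  freight cost 47, fixed 16 → total 63.
Compare {#3, #5}: freight cost 54 + fixed 13 = 67.
Compare {#2, #5}: freight cost 59 + fixed 10 = 69.
Compare {#1, #2, #3, #5}: freight cost 47 + fixed 24 = 71.
All other subsets cost ≥ 67. Minimum total cost: 63.

63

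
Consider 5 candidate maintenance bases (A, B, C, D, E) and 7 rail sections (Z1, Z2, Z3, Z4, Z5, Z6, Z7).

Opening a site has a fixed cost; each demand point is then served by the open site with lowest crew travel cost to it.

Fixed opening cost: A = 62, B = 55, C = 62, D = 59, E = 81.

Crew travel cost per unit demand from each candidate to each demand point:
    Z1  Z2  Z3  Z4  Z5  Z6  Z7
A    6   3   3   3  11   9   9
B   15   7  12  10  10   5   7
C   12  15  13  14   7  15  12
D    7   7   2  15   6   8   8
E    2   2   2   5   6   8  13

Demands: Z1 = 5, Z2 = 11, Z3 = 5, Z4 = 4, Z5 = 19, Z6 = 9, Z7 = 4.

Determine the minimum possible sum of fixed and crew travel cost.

Open {E}: assign each demand point to its cheapest open site.
  Z1→E 5×2=10, Z2→E 11×2=22, Z3→E 5×2=10, Z4→E 4×5=20, Z5→E 19×6=114, Z6→E 9×8=72, Z7→E 4×13=52
  crew travel cost 300, fixed 81 → total 381.
Compare {B, E}: crew travel cost 249 + fixed 136 = 385.
Compare {A, E}: crew travel cost 276 + fixed 143 = 419.
Compare {D, E}: crew travel cost 280 + fixed 140 = 420.
All other subsets cost ≥ 385. Minimum total cost: 381.

381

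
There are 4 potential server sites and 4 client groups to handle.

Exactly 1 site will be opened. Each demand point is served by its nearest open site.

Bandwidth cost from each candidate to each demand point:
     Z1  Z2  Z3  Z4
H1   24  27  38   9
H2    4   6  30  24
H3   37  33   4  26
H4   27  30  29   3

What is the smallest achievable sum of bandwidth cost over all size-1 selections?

64

Open {H2}.
  Z1→H2 4, Z2→H2 6, Z3→H2 30, Z4→H2 24  ⇒ total 64.
Compare {H4}: total 89.
Compare {H1}: total 98.
No size-1 selection does better; minimum is 64.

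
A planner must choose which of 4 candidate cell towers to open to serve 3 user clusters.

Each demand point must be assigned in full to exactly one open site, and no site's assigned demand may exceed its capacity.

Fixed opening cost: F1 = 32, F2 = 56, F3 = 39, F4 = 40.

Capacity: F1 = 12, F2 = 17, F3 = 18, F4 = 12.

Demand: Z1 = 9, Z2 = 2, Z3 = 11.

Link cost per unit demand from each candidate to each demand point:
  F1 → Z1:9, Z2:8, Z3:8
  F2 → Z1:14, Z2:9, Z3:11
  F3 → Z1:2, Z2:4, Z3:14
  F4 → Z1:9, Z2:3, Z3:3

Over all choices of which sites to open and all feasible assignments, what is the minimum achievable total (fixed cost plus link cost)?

Open {F3, F4}; cheapest assignment that respects the capacities:
  F3 (cap 18, load 11): Z1, Z2 — cost 9×2 + 2×4 = 26
  F4 (cap 12, load 11): Z3 — cost 11×3 = 33
  Shipping 59, fixed 79 → total 138.
  Any other capacity-feasible assignment to {F3, F4} ships for at least 59.
Compare {F1, F3, F4}: its best feasible assignment gives total 170.
Compare {F1, F3}: its best feasible assignment gives total 185.
Every other set of open sites that can feasibly serve all demand totals ≥ 170 even under its best assignment. Minimum: 138.

138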